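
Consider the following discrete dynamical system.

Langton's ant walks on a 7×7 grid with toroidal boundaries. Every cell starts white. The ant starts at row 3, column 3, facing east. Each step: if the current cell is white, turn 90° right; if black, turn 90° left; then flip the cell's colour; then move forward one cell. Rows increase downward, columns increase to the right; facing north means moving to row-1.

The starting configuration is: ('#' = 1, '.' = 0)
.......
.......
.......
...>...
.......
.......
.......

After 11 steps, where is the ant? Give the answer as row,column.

1,2

0) .......
.......
.......
...>...
.......
.......
.......
1) .......
.......
.......
...#...
...v...
.......
.......
2) .......
.......
.......
...#...
..<#...
.......
.......
3) .......
.......
.......
..^#...
..##...
.......
.......
4) .......
.......
.......
..#>...
..##...
.......
.......
5) .......
.......
...^...
..#....
..##...
.......
.......
6) .......
.......
...#>..
..#....
..##...
.......
.......
7) .......
.......
...##..
..#.v..
..##...
.......
.......
8) .......
.......
...##..
..#<#..
..##...
.......
.......
9) .......
.......
...^#..
..###..
..##...
.......
.......
10) .......
.......
..<.#..
..###..
..##...
.......
.......
11) .......
..^....
..#.#..
..###..
..##...
.......
.......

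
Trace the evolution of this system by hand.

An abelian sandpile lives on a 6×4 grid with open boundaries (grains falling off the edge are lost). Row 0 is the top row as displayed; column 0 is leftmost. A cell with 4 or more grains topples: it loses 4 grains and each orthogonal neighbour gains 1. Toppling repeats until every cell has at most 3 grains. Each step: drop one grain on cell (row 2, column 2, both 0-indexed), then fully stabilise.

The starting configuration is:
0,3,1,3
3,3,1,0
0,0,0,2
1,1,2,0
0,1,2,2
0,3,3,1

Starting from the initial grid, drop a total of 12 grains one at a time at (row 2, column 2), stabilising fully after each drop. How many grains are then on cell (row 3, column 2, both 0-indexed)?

k=0  0,3,1,3
3,3,1,0
0,0,0,2
1,1,2,0
0,1,2,2
0,3,3,1
k=1  0,3,1,3
3,3,1,0
0,0,1,2
1,1,2,0
0,1,2,2
0,3,3,1
k=2  0,3,1,3
3,3,1,0
0,0,2,2
1,1,2,0
0,1,2,2
0,3,3,1
k=3  0,3,1,3
3,3,1,0
0,0,3,2
1,1,2,0
0,1,2,2
0,3,3,1
k=4  0,3,1,3
3,3,2,0
0,1,0,3
1,1,3,0
0,1,2,2
0,3,3,1
k=5  0,3,1,3
3,3,2,0
0,1,1,3
1,1,3,0
0,1,2,2
0,3,3,1
k=6  0,3,1,3
3,3,2,0
0,1,2,3
1,1,3,0
0,1,2,2
0,3,3,1
k=7  0,3,1,3
3,3,2,0
0,1,3,3
1,1,3,0
0,1,2,2
0,3,3,1
k=8  0,3,1,3
3,3,3,1
0,2,2,0
1,2,0,2
0,1,3,2
0,3,3,1
k=9  0,3,1,3
3,3,3,1
0,2,3,0
1,2,0,2
0,1,3,2
0,3,3,1
k=10  2,0,3,3
0,3,1,2
2,0,2,1
1,3,1,2
0,1,3,2
0,3,3,1
k=11  2,0,3,3
0,3,1,2
2,0,3,1
1,3,1,2
0,1,3,2
0,3,3,1
k=12  2,0,3,3
0,3,2,2
2,1,0,2
1,3,2,2
0,1,3,2
0,3,3,1

2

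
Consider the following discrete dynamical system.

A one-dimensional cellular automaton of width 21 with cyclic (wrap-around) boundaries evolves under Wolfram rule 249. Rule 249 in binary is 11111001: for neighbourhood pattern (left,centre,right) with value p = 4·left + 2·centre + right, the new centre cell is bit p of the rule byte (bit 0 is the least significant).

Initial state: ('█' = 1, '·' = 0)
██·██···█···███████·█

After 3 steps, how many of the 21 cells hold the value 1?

0) ██·██···█···███████·█
1) ███████··██·█████████
2) ████████·████████████
3) █████████████████████

21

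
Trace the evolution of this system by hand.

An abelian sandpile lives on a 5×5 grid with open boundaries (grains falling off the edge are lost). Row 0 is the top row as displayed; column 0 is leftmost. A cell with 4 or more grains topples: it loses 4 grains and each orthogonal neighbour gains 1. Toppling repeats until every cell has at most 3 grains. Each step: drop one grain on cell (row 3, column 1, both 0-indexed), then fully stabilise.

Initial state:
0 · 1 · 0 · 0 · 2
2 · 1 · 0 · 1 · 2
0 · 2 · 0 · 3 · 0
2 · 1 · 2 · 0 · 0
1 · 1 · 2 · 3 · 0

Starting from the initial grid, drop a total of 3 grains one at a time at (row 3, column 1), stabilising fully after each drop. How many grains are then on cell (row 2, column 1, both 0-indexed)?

0) 0 · 1 · 0 · 0 · 2
2 · 1 · 0 · 1 · 2
0 · 2 · 0 · 3 · 0
2 · 1 · 2 · 0 · 0
1 · 1 · 2 · 3 · 0
1) 0 · 1 · 0 · 0 · 2
2 · 1 · 0 · 1 · 2
0 · 2 · 0 · 3 · 0
2 · 2 · 2 · 0 · 0
1 · 1 · 2 · 3 · 0
2) 0 · 1 · 0 · 0 · 2
2 · 1 · 0 · 1 · 2
0 · 2 · 0 · 3 · 0
2 · 3 · 2 · 0 · 0
1 · 1 · 2 · 3 · 0
3) 0 · 1 · 0 · 0 · 2
2 · 1 · 0 · 1 · 2
0 · 3 · 0 · 3 · 0
3 · 0 · 3 · 0 · 0
1 · 2 · 2 · 3 · 0

3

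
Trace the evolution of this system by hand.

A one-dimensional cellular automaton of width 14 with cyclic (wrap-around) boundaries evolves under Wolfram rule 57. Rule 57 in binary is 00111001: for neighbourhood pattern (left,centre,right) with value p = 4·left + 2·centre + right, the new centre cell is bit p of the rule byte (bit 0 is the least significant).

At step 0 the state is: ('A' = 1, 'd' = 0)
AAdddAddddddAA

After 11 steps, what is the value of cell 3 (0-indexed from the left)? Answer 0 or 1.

k=0  AAdddAddddddAA
k=1  ddAAddAAAAAdAd
k=2  AdAdAdAddddAdA
k=3  dAdAdAdAAAddAA
k=4  AdAdAdAAddAdAd
k=5  dAdAdAAdAddAdA
k=6  AdAdAAdAdAddAd
k=7  dAdAAdAdAdAddA
k=8  AdAAdAdAdAdAdd
k=9  dAAdAdAdAdAdAd
k=10  dAdAdAdAdAdAdA
k=11  AdAdAdAdAdAdAd

0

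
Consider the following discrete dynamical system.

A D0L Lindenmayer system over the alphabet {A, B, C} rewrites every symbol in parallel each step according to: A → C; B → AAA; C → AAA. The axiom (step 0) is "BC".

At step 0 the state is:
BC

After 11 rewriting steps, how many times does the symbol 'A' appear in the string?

1458

gen 0: BC
gen 1: AAAAAA
gen 2: CCCCCC
gen 3: AAAAAAAAAAAAAAAAAA
gen 4: CCCCCCCCCCCCCCCCCC
gen 5: AAAAAAAAAAAAAAAAAAAAAAAAAAAAAAAAAAAAAAAAAAAAAAAAAAAAAA
gen 6: CCCCCCCCCCCCCCCCCCCCCCCCCCCCCCCCCCCCCCCCCCCCCCCCCCCCCC
gen 7: AAAAAAAAAAAAAAAAAAAAAAAAAAAAAAAAAAAAAAAAAAAAAAAAAAAAAAAAAA…AAAAAAAAAAAAAAAAAAAAAAAAAAAAAAAAAAAAAAAAAAAAAAAAAAAAAAAAAA  (len 162)
gen 8: CCCCCCCCCCCCCCCCCCCCCCCCCCCCCCCCCCCCCCCCCCCCCCCCCCCCCCCCCC…CCCCCCCCCCCCCCCCCCCCCCCCCCCCCCCCCCCCCCCCCCCCCCCCCCCCCCCCCC  (len 162)
gen 9: AAAAAAAAAAAAAAAAAAAAAAAAAAAAAAAAAAAAAAAAAAAAAAAAAAAAAAAAAA…AAAAAAAAAAAAAAAAAAAAAAAAAAAAAAAAAAAAAAAAAAAAAAAAAAAAAAAAAA  (len 486)
gen 10: CCCCCCCCCCCCCCCCCCCCCCCCCCCCCCCCCCCCCCCCCCCCCCCCCCCCCCCCCC…CCCCCCCCCCCCCCCCCCCCCCCCCCCCCCCCCCCCCCCCCCCCCCCCCCCCCCCCCC  (len 486)
gen 11: AAAAAAAAAAAAAAAAAAAAAAAAAAAAAAAAAAAAAAAAAAAAAAAAAAAAAAAAAA…AAAAAAAAAAAAAAAAAAAAAAAAAAAAAAAAAAAAAAAAAAAAAAAAAAAAAAAAAA  (len 1458)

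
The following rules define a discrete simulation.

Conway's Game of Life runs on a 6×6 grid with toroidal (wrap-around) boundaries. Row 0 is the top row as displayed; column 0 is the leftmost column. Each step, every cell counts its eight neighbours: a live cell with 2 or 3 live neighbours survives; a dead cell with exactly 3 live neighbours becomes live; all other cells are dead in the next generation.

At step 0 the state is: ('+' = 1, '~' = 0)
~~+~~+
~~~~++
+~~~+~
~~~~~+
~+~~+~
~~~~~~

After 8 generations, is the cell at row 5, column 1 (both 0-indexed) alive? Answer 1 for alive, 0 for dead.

1

t=0: ~~+~~+
~~~~++
+~~~+~
~~~~~+
~+~~+~
~~~~~~
t=1: ~~~~++
+~~++~
+~~~+~
+~~~++
~~~~~~
~~~~~~
t=2: ~~~+++
+~~+~~
++~~~~
+~~~+~
~~~~~+
~~~~~~
t=3: ~~~+++
++++~~
++~~~~
++~~~~
~~~~~+
~~~~~+
t=4: ~+~+~+
~~~+~~
~~~~~+
~+~~~+
~~~~~+
+~~~~+
t=5: ~~+~~+
+~+~~~
+~~~+~
~~~~++
~~~~++
~~~~~+
t=6: ++~~~+
+~~+~~
++~++~
+~~+~~
+~~~~~
+~~~~+
t=7: ~+~~+~
~~~+~~
++~++~
+~+++~
++~~~~
~~~~~~
t=8: ~~~~~~
++~+~+
++~~~~
~~~~+~
++++~+
++~~~~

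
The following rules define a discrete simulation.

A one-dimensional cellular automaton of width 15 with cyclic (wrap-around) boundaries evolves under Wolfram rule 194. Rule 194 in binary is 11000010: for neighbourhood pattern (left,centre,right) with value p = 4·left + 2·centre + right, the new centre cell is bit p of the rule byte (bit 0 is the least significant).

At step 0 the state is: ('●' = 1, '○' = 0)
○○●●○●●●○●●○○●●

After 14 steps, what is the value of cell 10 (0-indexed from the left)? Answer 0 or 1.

0

step 0: ○○●●○●●●○●●○○●●
step 1: ○●○●○○●●○○●○●○●
step 2: ○○○○○●○●○●○○○○○
step 3: ○○○○●○○○○○○○○○○
step 4: ○○○●○○○○○○○○○○○
step 5: ○○●○○○○○○○○○○○○
step 6: ○●○○○○○○○○○○○○○
step 7: ●○○○○○○○○○○○○○○
step 8: ○○○○○○○○○○○○○○●
step 9: ○○○○○○○○○○○○○●○
step 10: ○○○○○○○○○○○○●○○
step 11: ○○○○○○○○○○○●○○○
step 12: ○○○○○○○○○○●○○○○
step 13: ○○○○○○○○○●○○○○○
step 14: ○○○○○○○○●○○○○○○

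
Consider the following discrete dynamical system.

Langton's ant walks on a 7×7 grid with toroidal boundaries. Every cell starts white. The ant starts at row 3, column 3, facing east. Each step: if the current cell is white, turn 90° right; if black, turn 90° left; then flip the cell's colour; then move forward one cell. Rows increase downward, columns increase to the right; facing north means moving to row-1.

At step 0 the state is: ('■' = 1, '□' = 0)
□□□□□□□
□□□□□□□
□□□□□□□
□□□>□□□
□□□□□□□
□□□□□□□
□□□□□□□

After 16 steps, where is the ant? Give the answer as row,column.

3,3

gen 0: □□□□□□□
□□□□□□□
□□□□□□□
□□□>□□□
□□□□□□□
□□□□□□□
□□□□□□□
gen 1: □□□□□□□
□□□□□□□
□□□□□□□
□□□■□□□
□□□v□□□
□□□□□□□
□□□□□□□
gen 2: □□□□□□□
□□□□□□□
□□□□□□□
□□□■□□□
□□<■□□□
□□□□□□□
□□□□□□□
gen 3: □□□□□□□
□□□□□□□
□□□□□□□
□□^■□□□
□□■■□□□
□□□□□□□
□□□□□□□
gen 4: □□□□□□□
□□□□□□□
□□□□□□□
□□■>□□□
□□■■□□□
□□□□□□□
□□□□□□□
gen 5: □□□□□□□
□□□□□□□
□□□^□□□
□□■□□□□
□□■■□□□
□□□□□□□
□□□□□□□
gen 6: □□□□□□□
□□□□□□□
□□□■>□□
□□■□□□□
□□■■□□□
□□□□□□□
□□□□□□□
gen 7: □□□□□□□
□□□□□□□
□□□■■□□
□□■□v□□
□□■■□□□
□□□□□□□
□□□□□□□
gen 8: □□□□□□□
□□□□□□□
□□□■■□□
□□■<■□□
□□■■□□□
□□□□□□□
□□□□□□□
gen 9: □□□□□□□
□□□□□□□
□□□^■□□
□□■■■□□
□□■■□□□
□□□□□□□
□□□□□□□
gen 10: □□□□□□□
□□□□□□□
□□<□■□□
□□■■■□□
□□■■□□□
□□□□□□□
□□□□□□□
gen 11: □□□□□□□
□□^□□□□
□□■□■□□
□□■■■□□
□□■■□□□
□□□□□□□
□□□□□□□
gen 12: □□□□□□□
□□■>□□□
□□■□■□□
□□■■■□□
□□■■□□□
□□□□□□□
□□□□□□□
gen 13: □□□□□□□
□□■■□□□
□□■v■□□
□□■■■□□
□□■■□□□
□□□□□□□
□□□□□□□
gen 14: □□□□□□□
□□■■□□□
□□<■■□□
□□■■■□□
□□■■□□□
□□□□□□□
□□□□□□□
gen 15: □□□□□□□
□□■■□□□
□□□■■□□
□□v■■□□
□□■■□□□
□□□□□□□
□□□□□□□
gen 16: □□□□□□□
□□■■□□□
□□□■■□□
□□□>■□□
□□■■□□□
□□□□□□□
□□□□□□□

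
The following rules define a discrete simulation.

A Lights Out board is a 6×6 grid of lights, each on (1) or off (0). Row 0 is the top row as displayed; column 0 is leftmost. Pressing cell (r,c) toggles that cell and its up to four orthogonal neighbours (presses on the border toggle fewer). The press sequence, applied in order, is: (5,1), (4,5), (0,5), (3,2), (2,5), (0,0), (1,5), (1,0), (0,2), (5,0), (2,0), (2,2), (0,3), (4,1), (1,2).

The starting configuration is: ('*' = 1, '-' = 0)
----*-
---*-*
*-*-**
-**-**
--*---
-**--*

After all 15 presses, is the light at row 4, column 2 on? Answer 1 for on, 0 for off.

step 0: ----*-
---*-*
*-*-**
-**-**
--*---
-**--*
step 1: ----*-
---*-*
*-*-**
-**-**
-**---
*----*
step 2: ----*-
---*-*
*-*-**
-**-*-
-**-**
*-----
step 3: -----*
---*--
*-*-**
-**-*-
-**-**
*-----
step 4: -----*
---*--
*---**
---**-
-*--**
*-----
step 5: -----*
---*-*
*-----
---***
-*--**
*-----
step 6: **---*
*--*-*
*-----
---***
-*--**
*-----
step 7: **----
*--**-
*----*
---***
-*--**
*-----
step 8: -*----
-*-**-
-----*
---***
-*--**
*-----
step 9: --**--
-****-
-----*
---***
-*--**
*-----
step 10: --**--
-****-
-----*
---***
**--**
-*----
step 11: --**--
*****-
**---*
*--***
**--**
-*----
step 12: --**--
**-**-
*-**-*
*-****
**--**
-*----
step 13: ----*-
**--*-
*-**-*
*-****
**--**
-*----
step 14: ----*-
**--*-
*-**-*
******
--*-**
------
step 15: --*-*-
*-***-
*--*-*
******
--*-**
------

1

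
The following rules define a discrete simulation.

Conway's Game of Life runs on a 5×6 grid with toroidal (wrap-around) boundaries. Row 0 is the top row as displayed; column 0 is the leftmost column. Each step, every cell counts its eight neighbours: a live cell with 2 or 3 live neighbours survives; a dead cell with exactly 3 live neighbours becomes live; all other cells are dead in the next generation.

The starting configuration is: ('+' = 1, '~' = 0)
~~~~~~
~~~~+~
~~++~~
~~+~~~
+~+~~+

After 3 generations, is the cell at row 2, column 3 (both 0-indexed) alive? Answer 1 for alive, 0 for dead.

0) ~~~~~~
~~~~+~
~~++~~
~~+~~~
+~+~~+
1) ~~~~~+
~~~+~~
~~++~~
~~+~~~
~+~~~~
2) ~~~~~~
~~+++~
~~++~~
~+++~~
~~~~~~
3) ~~~+~~
~~+~+~
~~~~~~
~+~+~~
~~+~~~

0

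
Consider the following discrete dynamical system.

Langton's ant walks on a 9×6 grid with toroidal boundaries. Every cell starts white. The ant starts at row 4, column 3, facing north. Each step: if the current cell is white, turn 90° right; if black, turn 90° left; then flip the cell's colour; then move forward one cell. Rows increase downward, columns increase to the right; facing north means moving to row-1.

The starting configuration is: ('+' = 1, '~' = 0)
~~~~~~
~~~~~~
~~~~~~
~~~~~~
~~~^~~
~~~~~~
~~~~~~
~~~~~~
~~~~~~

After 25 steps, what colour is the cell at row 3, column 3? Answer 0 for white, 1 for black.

1

t=0: ~~~~~~
~~~~~~
~~~~~~
~~~~~~
~~~^~~
~~~~~~
~~~~~~
~~~~~~
~~~~~~
t=1: ~~~~~~
~~~~~~
~~~~~~
~~~~~~
~~~+>~
~~~~~~
~~~~~~
~~~~~~
~~~~~~
t=2: ~~~~~~
~~~~~~
~~~~~~
~~~~~~
~~~++~
~~~~v~
~~~~~~
~~~~~~
~~~~~~
t=3: ~~~~~~
~~~~~~
~~~~~~
~~~~~~
~~~++~
~~~<+~
~~~~~~
~~~~~~
~~~~~~
t=4: ~~~~~~
~~~~~~
~~~~~~
~~~~~~
~~~^+~
~~~++~
~~~~~~
~~~~~~
~~~~~~
t=5: ~~~~~~
~~~~~~
~~~~~~
~~~~~~
~~<~+~
~~~++~
~~~~~~
~~~~~~
~~~~~~
t=6: ~~~~~~
~~~~~~
~~~~~~
~~^~~~
~~+~+~
~~~++~
~~~~~~
~~~~~~
~~~~~~
t=7: ~~~~~~
~~~~~~
~~~~~~
~~+>~~
~~+~+~
~~~++~
~~~~~~
~~~~~~
~~~~~~
t=8: ~~~~~~
~~~~~~
~~~~~~
~~++~~
~~+v+~
~~~++~
~~~~~~
~~~~~~
~~~~~~
t=9: ~~~~~~
~~~~~~
~~~~~~
~~++~~
~~<++~
~~~++~
~~~~~~
~~~~~~
~~~~~~
t=10: ~~~~~~
~~~~~~
~~~~~~
~~++~~
~~~++~
~~v++~
~~~~~~
~~~~~~
~~~~~~
t=11: ~~~~~~
~~~~~~
~~~~~~
~~++~~
~~~++~
~<+++~
~~~~~~
~~~~~~
~~~~~~
t=12: ~~~~~~
~~~~~~
~~~~~~
~~++~~
~^~++~
~++++~
~~~~~~
~~~~~~
~~~~~~
t=13: ~~~~~~
~~~~~~
~~~~~~
~~++~~
~+>++~
~++++~
~~~~~~
~~~~~~
~~~~~~
t=14: ~~~~~~
~~~~~~
~~~~~~
~~++~~
~++++~
~+v++~
~~~~~~
~~~~~~
~~~~~~
t=15: ~~~~~~
~~~~~~
~~~~~~
~~++~~
~++++~
~+~>+~
~~~~~~
~~~~~~
~~~~~~
t=16: ~~~~~~
~~~~~~
~~~~~~
~~++~~
~++^+~
~+~~+~
~~~~~~
~~~~~~
~~~~~~
t=17: ~~~~~~
~~~~~~
~~~~~~
~~++~~
~+<~+~
~+~~+~
~~~~~~
~~~~~~
~~~~~~
t=18: ~~~~~~
~~~~~~
~~~~~~
~~++~~
~+~~+~
~+v~+~
~~~~~~
~~~~~~
~~~~~~
t=19: ~~~~~~
~~~~~~
~~~~~~
~~++~~
~+~~+~
~<+~+~
~~~~~~
~~~~~~
~~~~~~
t=20: ~~~~~~
~~~~~~
~~~~~~
~~++~~
~+~~+~
~~+~+~
~v~~~~
~~~~~~
~~~~~~
t=21: ~~~~~~
~~~~~~
~~~~~~
~~++~~
~+~~+~
~~+~+~
<+~~~~
~~~~~~
~~~~~~
t=22: ~~~~~~
~~~~~~
~~~~~~
~~++~~
~+~~+~
^~+~+~
++~~~~
~~~~~~
~~~~~~
t=23: ~~~~~~
~~~~~~
~~~~~~
~~++~~
~+~~+~
+>+~+~
++~~~~
~~~~~~
~~~~~~
t=24: ~~~~~~
~~~~~~
~~~~~~
~~++~~
~+~~+~
+++~+~
+v~~~~
~~~~~~
~~~~~~
t=25: ~~~~~~
~~~~~~
~~~~~~
~~++~~
~+~~+~
+++~+~
+~>~~~
~~~~~~
~~~~~~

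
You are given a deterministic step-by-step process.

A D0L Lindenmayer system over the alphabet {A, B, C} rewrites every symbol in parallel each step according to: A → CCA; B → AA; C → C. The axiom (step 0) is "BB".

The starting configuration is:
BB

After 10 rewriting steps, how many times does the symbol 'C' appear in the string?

step 0: BB
step 1: AAAA
step 2: CCACCACCACCA
step 3: CCCCACCCCACCCCACCCCA
step 4: CCCCCCACCCCCCACCCCCCACCCCCCA
step 5: CCCCCCCCACCCCCCCCACCCCCCCCACCCCCCCCA
step 6: CCCCCCCCCCACCCCCCCCCCACCCCCCCCCCACCCCCCCCCCA
step 7: CCCCCCCCCCCCACCCCCCCCCCCCACCCCCCCCCCCCACCCCCCCCCCCCA
step 8: CCCCCCCCCCCCCCACCCCCCCCCCCCCCACCCCCCCCCCCCCCACCCCCCCCCCCCCCA
step 9: CCCCCCCCCCCCCCCCACCCCCCCCCCCCCCCCACCCCCCCCCCCCCCCCACCCCCCCCCCCCCCCCA
step 10: CCCCCCCCCCCCCCCCCCACCCCCCCCCCCCCCCCCCACCCCCCCCCCCCCCCCCCACCCCCCCCCCCCCCCCCCA

72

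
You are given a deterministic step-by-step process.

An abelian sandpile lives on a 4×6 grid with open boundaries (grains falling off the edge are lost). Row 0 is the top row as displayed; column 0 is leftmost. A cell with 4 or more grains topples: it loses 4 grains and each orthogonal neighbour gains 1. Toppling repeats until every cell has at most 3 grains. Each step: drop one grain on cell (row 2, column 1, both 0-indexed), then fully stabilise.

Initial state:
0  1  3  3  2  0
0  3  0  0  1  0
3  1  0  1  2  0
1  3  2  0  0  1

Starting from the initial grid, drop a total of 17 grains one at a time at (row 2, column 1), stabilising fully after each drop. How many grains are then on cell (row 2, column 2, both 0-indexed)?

t=0: 0  1  3  3  2  0
0  3  0  0  1  0
3  1  0  1  2  0
1  3  2  0  0  1
t=1: 0  1  3  3  2  0
0  3  0  0  1  0
3  2  0  1  2  0
1  3  2  0  0  1
t=2: 0  1  3  3  2  0
0  3  0  0  1  0
3  3  0  1  2  0
1  3  2  0  0  1
t=3: 0  2  3  3  2  0
2  0  1  0  1  0
0  3  1  1  2  0
3  0  3  0  0  1
t=4: 0  2  3  3  2  0
2  1  1  0  1  0
1  0  2  1  2  0
3  1  3  0  0  1
t=5: 0  2  3  3  2  0
2  1  1  0  1  0
1  1  2  1  2  0
3  1  3  0  0  1
t=6: 0  2  3  3  2  0
2  1  1  0  1  0
1  2  2  1  2  0
3  1  3  0  0  1
t=7: 0  2  3  3  2  0
2  1  1  0  1  0
1  3  2  1  2  0
3  1  3  0  0  1
t=8: 0  2  3  3  2  0
2  2  1  0  1  0
2  0  3  1  2  0
3  2  3  0  0  1
t=9: 0  2  3  3  2  0
2  2  1  0  1  0
2  1  3  1  2  0
3  2  3  0  0  1
t=10: 0  2  3  3  2  0
2  2  1  0  1  0
2  2  3  1  2  0
3  2  3  0  0  1
t=11: 0  2  3  3  2  0
2  2  1  0  1  0
2  3  3  1  2  0
3  2  3  0  0  1
t=12: 0  2  3  3  2  0
3  3  2  0  1  0
0  3  1  2  2  0
1  1  1  1  0  1
t=13: 1  3  3  3  2  0
0  1  3  0  1  0
2  1  2  2  2  0
1  2  1  1  0  1
t=14: 1  3  3  3  2  0
0  1  3  0  1  0
2  2  2  2  2  0
1  2  1  1  0  1
t=15: 1  3  3  3  2  0
0  1  3  0  1  0
2  3  2  2  2  0
1  2  1  1  0  1
t=16: 1  3  3  3  2  0
0  2  3  0  1  0
3  0  3  2  2  0
1  3  1  1  0  1
t=17: 1  3  3  3  2  0
0  2  3  0  1  0
3  1  3  2  2  0
1  3  1  1  0  1

3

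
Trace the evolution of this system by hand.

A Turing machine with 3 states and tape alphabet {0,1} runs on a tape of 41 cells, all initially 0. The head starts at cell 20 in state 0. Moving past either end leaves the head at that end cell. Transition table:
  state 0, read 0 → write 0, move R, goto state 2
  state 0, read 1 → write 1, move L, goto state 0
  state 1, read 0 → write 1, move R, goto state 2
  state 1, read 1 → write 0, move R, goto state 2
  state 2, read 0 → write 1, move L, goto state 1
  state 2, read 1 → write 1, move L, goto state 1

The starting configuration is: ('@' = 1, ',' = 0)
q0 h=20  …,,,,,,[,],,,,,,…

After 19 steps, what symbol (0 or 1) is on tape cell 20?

k=0  q0 h=20  …,,,,,,[,],,,,,,…
k=1  q2 h=21  …,,,,,,[,],,,,,,…
k=2  q1 h=20  …,,,,,,[,]@,,,,,…
k=3  q2 h=21  …,,,,,@[@],,,,,,…
k=4  q1 h=20  …,,,,,,[@]@,,,,,…
k=5  q2 h=21  …,,,,,,[@],,,,,,…
k=6  q1 h=20  …,,,,,,[,]@,,,,,…
k=7  q2 h=21  …,,,,,@[@],,,,,,…
k=8  q1 h=20  …,,,,,,[@]@,,,,,…
k=9  q2 h=21  …,,,,,,[@],,,,,,…
k=10  q1 h=20  …,,,,,,[,]@,,,,,…
k=11  q2 h=21  …,,,,,@[@],,,,,,…
k=12  q1 h=20  …,,,,,,[@]@,,,,,…
k=13  q2 h=21  …,,,,,,[@],,,,,,…
k=14  q1 h=20  …,,,,,,[,]@,,,,,…
k=15  q2 h=21  …,,,,,@[@],,,,,,…
k=16  q1 h=20  …,,,,,,[@]@,,,,,…
k=17  q2 h=21  …,,,,,,[@],,,,,,…
k=18  q1 h=20  …,,,,,,[,]@,,,,,…
k=19  q2 h=21  …,,,,,@[@],,,,,,…

1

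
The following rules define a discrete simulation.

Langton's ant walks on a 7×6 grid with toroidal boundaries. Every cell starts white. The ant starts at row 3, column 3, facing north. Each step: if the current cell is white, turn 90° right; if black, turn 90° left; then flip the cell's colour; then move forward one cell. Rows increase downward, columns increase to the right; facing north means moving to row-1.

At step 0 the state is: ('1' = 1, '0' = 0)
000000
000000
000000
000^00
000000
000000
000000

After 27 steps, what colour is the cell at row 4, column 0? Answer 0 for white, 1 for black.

gen 0: 000000
000000
000000
000^00
000000
000000
000000
gen 1: 000000
000000
000000
0001>0
000000
000000
000000
gen 2: 000000
000000
000000
000110
0000v0
000000
000000
gen 3: 000000
000000
000000
000110
000<10
000000
000000
gen 4: 000000
000000
000000
000^10
000110
000000
000000
gen 5: 000000
000000
000000
00<010
000110
000000
000000
gen 6: 000000
000000
00^000
001010
000110
000000
000000
gen 7: 000000
000000
001>00
001010
000110
000000
000000
gen 8: 000000
000000
001100
001v10
000110
000000
000000
gen 9: 000000
000000
001100
00<110
000110
000000
000000
gen 10: 000000
000000
001100
000110
00v110
000000
000000
gen 11: 000000
000000
001100
000110
0<1110
000000
000000
gen 12: 000000
000000
001100
0^0110
011110
000000
000000
gen 13: 000000
000000
001100
01>110
011110
000000
000000
gen 14: 000000
000000
001100
011110
01v110
000000
000000
gen 15: 000000
000000
001100
011110
010>10
000000
000000
gen 16: 000000
000000
001100
011^10
010010
000000
000000
gen 17: 000000
000000
001100
01<010
010010
000000
000000
gen 18: 000000
000000
001100
010010
01v010
000000
000000
gen 19: 000000
000000
001100
010010
0<1010
000000
000000
gen 20: 000000
000000
001100
010010
001010
0v0000
000000
gen 21: 000000
000000
001100
010010
001010
<10000
000000
gen 22: 000000
000000
001100
010010
^01010
110000
000000
gen 23: 000000
000000
001100
010010
1>1010
110000
000000
gen 24: 000000
000000
001100
010010
111010
1v0000
000000
gen 25: 000000
000000
001100
010010
111010
10>000
000000
gen 26: 000000
000000
001100
010010
111010
101000
00v000
gen 27: 000000
000000
001100
010010
111010
101000
0<1000

1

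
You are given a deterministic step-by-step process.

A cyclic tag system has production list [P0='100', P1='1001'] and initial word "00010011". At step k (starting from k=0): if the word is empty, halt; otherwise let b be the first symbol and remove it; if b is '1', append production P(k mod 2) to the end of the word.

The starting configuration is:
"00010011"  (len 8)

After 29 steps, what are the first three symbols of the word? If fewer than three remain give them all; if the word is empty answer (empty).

step 0: "00010011"  (len 8)
step 1: "0010011"  (len 7)
step 2: "010011"  (len 6)
step 3: "10011"  (len 5)
step 4: "00111001"  (len 8)
step 5: "0111001"  (len 7)
step 6: "111001"  (len 6)
step 7: "11001100"  (len 8)
step 8: "10011001001"  (len 11)
step 9: "0011001001100"  (len 13)
step 10: "011001001100"  (len 12)
step 11: "11001001100"  (len 11)
step 12: "10010011001001"  (len 14)
step 13: "0010011001001100"  (len 16)
step 14: "010011001001100"  (len 15)
step 15: "10011001001100"  (len 14)
step 16: "00110010011001001"  (len 17)
step 17: "0110010011001001"  (len 16)
step 18: "110010011001001"  (len 15)
step 19: "10010011001001100"  (len 17)
step 20: "00100110010011001001"  (len 20)
step 21: "0100110010011001001"  (len 19)
step 22: "100110010011001001"  (len 18)
step 23: "00110010011001001100"  (len 20)
step 24: "0110010011001001100"  (len 19)
step 25: "110010011001001100"  (len 18)
step 26: "100100110010011001001"  (len 21)
step 27: "00100110010011001001100"  (len 23)
step 28: "0100110010011001001100"  (len 22)
step 29: "100110010011001001100"  (len 21)

100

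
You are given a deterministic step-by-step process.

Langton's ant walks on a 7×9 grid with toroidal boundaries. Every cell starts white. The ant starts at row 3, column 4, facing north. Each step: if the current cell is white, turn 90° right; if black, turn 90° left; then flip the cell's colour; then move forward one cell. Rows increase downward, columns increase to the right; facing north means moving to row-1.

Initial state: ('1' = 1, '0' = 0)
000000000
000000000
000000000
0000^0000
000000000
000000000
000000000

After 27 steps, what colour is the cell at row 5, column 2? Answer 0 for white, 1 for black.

k=0  000000000
000000000
000000000
0000^0000
000000000
000000000
000000000
k=1  000000000
000000000
000000000
00001>000
000000000
000000000
000000000
k=2  000000000
000000000
000000000
000011000
00000v000
000000000
000000000
k=3  000000000
000000000
000000000
000011000
0000<1000
000000000
000000000
k=4  000000000
000000000
000000000
0000^1000
000011000
000000000
000000000
k=5  000000000
000000000
000000000
000<01000
000011000
000000000
000000000
k=6  000000000
000000000
000^00000
000101000
000011000
000000000
000000000
k=7  000000000
000000000
0001>0000
000101000
000011000
000000000
000000000
k=8  000000000
000000000
000110000
0001v1000
000011000
000000000
000000000
k=9  000000000
000000000
000110000
000<11000
000011000
000000000
000000000
k=10  000000000
000000000
000110000
000011000
000v11000
000000000
000000000
k=11  000000000
000000000
000110000
000011000
00<111000
000000000
000000000
k=12  000000000
000000000
000110000
00^011000
001111000
000000000
000000000
k=13  000000000
000000000
000110000
001>11000
001111000
000000000
000000000
k=14  000000000
000000000
000110000
001111000
001v11000
000000000
000000000
k=15  000000000
000000000
000110000
001111000
0010>1000
000000000
000000000
k=16  000000000
000000000
000110000
0011^1000
001001000
000000000
000000000
k=17  000000000
000000000
000110000
001<01000
001001000
000000000
000000000
k=18  000000000
000000000
000110000
001001000
001v01000
000000000
000000000
k=19  000000000
000000000
000110000
001001000
00<101000
000000000
000000000
k=20  000000000
000000000
000110000
001001000
000101000
00v000000
000000000
k=21  000000000
000000000
000110000
001001000
000101000
0<1000000
000000000
k=22  000000000
000000000
000110000
001001000
0^0101000
011000000
000000000
k=23  000000000
000000000
000110000
001001000
01>101000
011000000
000000000
k=24  000000000
000000000
000110000
001001000
011101000
01v000000
000000000
k=25  000000000
000000000
000110000
001001000
011101000
010>00000
000000000
k=26  000000000
000000000
000110000
001001000
011101000
010100000
000v00000
k=27  000000000
000000000
000110000
001001000
011101000
010100000
00<100000

0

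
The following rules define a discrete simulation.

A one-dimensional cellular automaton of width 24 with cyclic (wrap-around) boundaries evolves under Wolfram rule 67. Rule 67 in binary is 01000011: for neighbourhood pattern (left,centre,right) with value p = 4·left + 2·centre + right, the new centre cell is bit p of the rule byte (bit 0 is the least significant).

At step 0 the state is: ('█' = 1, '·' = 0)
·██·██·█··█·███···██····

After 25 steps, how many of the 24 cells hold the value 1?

8

step 0: ·██·██·█··█·███···██····
step 1: █·█··█···█····█·██·█·███
step 2: █···█··██··███···█······
step 3: ··██··█·█·█··█·██··█████
step 4: ·█·█·█······█···█·█····█
step 5: ·······█████··██····███·
step 6: ███████····█·█·█·███··█·
step 7: ······█·███········█·█··
step 8: ██████····█·███████····█
step 9: ·····█·███········█·███·
step 10: █████····█·███████····█·
step 11: ····█·███········█·███··
step 12: ████····█·███████····█·█
step 13: ···█·███········█·███···
step 14: ███····█·███████····█·██
step 15: ··█·███········█·███····
step 16: ██····█·███████····█·███
step 17: ·█·███········█·███·····
step 18: █····█·███████····█·████
step 19: █·███········█·███······
step 20: ····█·███████····█·█████
step 21: ·███········█·███······█
step 22: ···█·███████····█·█████·
step 23: ███········█·███······█·
step 24: ··█·███████····█·█████··
step 25: ██········█·███······█·█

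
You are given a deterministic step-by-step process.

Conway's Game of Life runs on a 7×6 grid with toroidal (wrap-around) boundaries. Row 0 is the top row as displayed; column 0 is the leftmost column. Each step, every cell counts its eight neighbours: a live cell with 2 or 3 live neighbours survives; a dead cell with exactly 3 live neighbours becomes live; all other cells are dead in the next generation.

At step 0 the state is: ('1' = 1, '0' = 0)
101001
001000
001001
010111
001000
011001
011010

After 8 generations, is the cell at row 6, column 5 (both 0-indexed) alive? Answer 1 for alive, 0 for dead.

step 0: 101001
001000
001001
010111
001000
011001
011010
step 1: 101001
101101
111001
110111
000001
100000
000010
step 2: 101000
000100
000000
000100
010000
000001
110000
step 3: 101000
000000
000000
000000
000000
010000
110001
step 4: 100001
000000
000000
000000
000000
010000
001001
step 5: 100001
000000
000000
000000
000000
000000
010001
step 6: 100001
000000
000000
000000
000000
000000
000001
step 7: 100001
000000
000000
000000
000000
000000
100001
step 8: 100001
000000
000000
000000
000000
000000
100001

1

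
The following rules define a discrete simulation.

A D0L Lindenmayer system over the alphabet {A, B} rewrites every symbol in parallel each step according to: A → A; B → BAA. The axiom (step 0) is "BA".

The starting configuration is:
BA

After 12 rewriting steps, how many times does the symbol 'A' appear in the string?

gen 0: BA
gen 1: BAAA
gen 2: BAAAAA
gen 3: BAAAAAAA
gen 4: BAAAAAAAAA
gen 5: BAAAAAAAAAAA
gen 6: BAAAAAAAAAAAAA
gen 7: BAAAAAAAAAAAAAAA
gen 8: BAAAAAAAAAAAAAAAAA
gen 9: BAAAAAAAAAAAAAAAAAAA
gen 10: BAAAAAAAAAAAAAAAAAAAAA
gen 11: BAAAAAAAAAAAAAAAAAAAAAAA
gen 12: BAAAAAAAAAAAAAAAAAAAAAAAAA

25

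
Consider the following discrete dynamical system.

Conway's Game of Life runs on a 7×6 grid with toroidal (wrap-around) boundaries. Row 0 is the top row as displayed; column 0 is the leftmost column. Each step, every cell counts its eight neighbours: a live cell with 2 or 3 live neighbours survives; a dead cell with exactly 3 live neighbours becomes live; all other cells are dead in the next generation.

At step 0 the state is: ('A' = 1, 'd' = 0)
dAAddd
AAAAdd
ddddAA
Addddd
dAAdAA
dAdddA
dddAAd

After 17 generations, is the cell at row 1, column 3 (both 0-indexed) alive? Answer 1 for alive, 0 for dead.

1

gen 0: dAAddd
AAAAdd
ddddAA
Addddd
dAAdAA
dAdddA
dddAAd
gen 1: AdddAd
AddAAA
ddAAAA
AAdAdd
dAAdAA
dAdddA
AAdAAd
gen 2: ddAddd
AAAddd
dddddd
dddddd
dddAAA
dddddd
dAAAAd
gen 3: Addddd
dAAddd
dAdddd
ddddAd
ddddAd
dddddA
dAAAdd
gen 4: AddAdd
AAAddd
dAAddd
dddddd
ddddAA
ddAAAd
AAAddd
gen 5: dddAdA
AddAdd
AdAddd
dddddd
ddddAA
AdAdAd
AdddAA
gen 6: dddAdd
AAAAAA
dAdddd
dddddA
dddAAA
AAdddd
AAdddd
gen 7: dddAdd
AAdAAA
dAdAdd
AddddA
ddddAA
dAAdAd
AAAddd
gen 8: dddAdd
AAdAdA
dAdAdd
AddddA
dAdAAd
ddAdAd
Addddd
gen 9: dAAdAA
AAdAdd
dAdddd
AAdAdA
AAAAAd
dAAdAA
dddAdd
gen 10: dAddAA
dddAAA
ddddAA
dddAdA
dddddd
dddddA
dddddd
gen 11: AddAdA
dddAdd
Addddd
dddddA
ddddAd
dddddd
AdddAA
gen 12: AddAdd
AdddAA
dddddd
dddddA
dddddd
ddddAd
AdddAd
gen 13: AAdAdd
AdddAA
AdddAd
dddddd
dddddd
dddddA
dddAAd
gen 14: AAAAdd
dddAAd
AdddAd
dddddd
dddddd
ddddAd
AdAAAA
gen 15: Addddd
AdddAd
dddAAA
dddddd
dddddd
ddddAd
Addddd
gen 16: AAdddd
AddAAd
dddAAA
ddddAd
dddddd
dddddd
dddddA
gen 17: AAddAd
AAAAdd
dddddd
dddAAA
dddddd
dddddd
Addddd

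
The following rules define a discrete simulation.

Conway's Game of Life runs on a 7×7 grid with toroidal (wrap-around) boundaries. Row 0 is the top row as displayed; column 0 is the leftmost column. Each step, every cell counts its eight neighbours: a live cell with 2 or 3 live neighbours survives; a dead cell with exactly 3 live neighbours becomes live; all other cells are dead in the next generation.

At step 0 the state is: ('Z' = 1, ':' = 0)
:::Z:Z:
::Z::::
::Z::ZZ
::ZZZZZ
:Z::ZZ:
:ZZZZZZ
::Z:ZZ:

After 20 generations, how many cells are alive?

t=0: :::Z:Z:
::Z::::
::Z::ZZ
::ZZZZZ
:Z::ZZ:
:ZZZZZZ
::Z:ZZ:
t=1: ::ZZ:Z:
::ZZZZZ
:ZZ:::Z
ZZZ::::
:Z:::::
ZZ::::Z
:Z:::::
t=2: :Z:::ZZ
Z:::::Z
::::Z:Z
:::::::
::::::Z
:ZZ::::
:Z::::Z
t=3: :Z:::Z:
:::::::
Z::::ZZ
:::::Z:
:::::::
:ZZ::::
:Z:::ZZ
t=4: Z::::ZZ
Z::::Z:
:::::ZZ
:::::Z:
:::::::
ZZZ::::
:Z:::ZZ
t=5: :Z::Z::
Z:::Z::
::::ZZ:
:::::ZZ
:Z:::::
ZZZ:::Z
::Z::Z:
t=6: :Z:ZZZ:
:::ZZ::
::::Z::
::::ZZZ
:ZZ::Z:
Z:Z:::Z
::ZZ:ZZ
t=7: ::::::Z
::Z::::
:::::::
:::ZZ:Z
:ZZZZ::
Z:::Z::
:::::::
t=8: :::::::
:::::::
:::Z:::
::::ZZ:
ZZZ::::
:ZZ:Z::
:::::::
t=9: :::::::
:::::::
::::Z::
:ZZZZ::
Z:Z:ZZ:
Z:ZZ:::
:::::::
t=10: :::::::
:::::::
::Z:Z::
:ZZ::::
Z::::ZZ
::ZZZ:Z
:::::::
t=11: :::::::
:::::::
:ZZZ:::
ZZZZ:ZZ
Z:::ZZZ
Z::ZZ:Z
:::Z:::
t=12: :::::::
::Z::::
:::ZZ:Z
:::::::
:::::::
Z::Z:::
:::ZZ::
t=13: :::Z:::
:::Z:::
:::Z:::
:::::::
:::::::
:::ZZ::
:::ZZ::
t=14: ::ZZ:::
::ZZZ::
:::::::
:::::::
:::::::
:::ZZ::
::Z::::
t=15: :Z::Z::
::Z:Z::
:::Z:::
:::::::
:::::::
:::Z:::
::Z:Z::
t=16: :ZZ:ZZ:
::Z:Z::
:::Z:::
:::::::
:::::::
:::Z:::
::Z:Z::
t=17: :ZZ:ZZ:
:ZZ:ZZ:
:::Z:::
:::::::
:::::::
:::Z:::
:ZZ:ZZ:
t=18: Z:::::Z
:Z:::Z:
::ZZZ::
:::::::
:::::::
::ZZZ::
:Z:::Z:
t=19: ZZ:::ZZ
ZZZZZZZ
::ZZZ::
:::Z:::
:::Z:::
::ZZZ::
ZZZZZZZ
t=20: :::::::
:::::::
Z:::::Z
:::::::
:::::::
Z:::::Z
:::::::

4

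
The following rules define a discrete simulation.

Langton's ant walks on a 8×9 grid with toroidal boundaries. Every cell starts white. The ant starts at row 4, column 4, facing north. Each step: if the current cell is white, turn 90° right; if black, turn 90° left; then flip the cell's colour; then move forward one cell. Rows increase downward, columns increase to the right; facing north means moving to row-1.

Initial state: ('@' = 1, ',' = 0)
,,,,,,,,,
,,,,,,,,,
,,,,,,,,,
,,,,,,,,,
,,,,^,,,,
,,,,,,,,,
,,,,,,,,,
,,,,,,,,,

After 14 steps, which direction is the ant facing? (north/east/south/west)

t=0: ,,,,,,,,,
,,,,,,,,,
,,,,,,,,,
,,,,,,,,,
,,,,^,,,,
,,,,,,,,,
,,,,,,,,,
,,,,,,,,,
t=1: ,,,,,,,,,
,,,,,,,,,
,,,,,,,,,
,,,,,,,,,
,,,,@>,,,
,,,,,,,,,
,,,,,,,,,
,,,,,,,,,
t=2: ,,,,,,,,,
,,,,,,,,,
,,,,,,,,,
,,,,,,,,,
,,,,@@,,,
,,,,,v,,,
,,,,,,,,,
,,,,,,,,,
t=3: ,,,,,,,,,
,,,,,,,,,
,,,,,,,,,
,,,,,,,,,
,,,,@@,,,
,,,,<@,,,
,,,,,,,,,
,,,,,,,,,
t=4: ,,,,,,,,,
,,,,,,,,,
,,,,,,,,,
,,,,,,,,,
,,,,^@,,,
,,,,@@,,,
,,,,,,,,,
,,,,,,,,,
t=5: ,,,,,,,,,
,,,,,,,,,
,,,,,,,,,
,,,,,,,,,
,,,<,@,,,
,,,,@@,,,
,,,,,,,,,
,,,,,,,,,
t=6: ,,,,,,,,,
,,,,,,,,,
,,,,,,,,,
,,,^,,,,,
,,,@,@,,,
,,,,@@,,,
,,,,,,,,,
,,,,,,,,,
t=7: ,,,,,,,,,
,,,,,,,,,
,,,,,,,,,
,,,@>,,,,
,,,@,@,,,
,,,,@@,,,
,,,,,,,,,
,,,,,,,,,
t=8: ,,,,,,,,,
,,,,,,,,,
,,,,,,,,,
,,,@@,,,,
,,,@v@,,,
,,,,@@,,,
,,,,,,,,,
,,,,,,,,,
t=9: ,,,,,,,,,
,,,,,,,,,
,,,,,,,,,
,,,@@,,,,
,,,<@@,,,
,,,,@@,,,
,,,,,,,,,
,,,,,,,,,
t=10: ,,,,,,,,,
,,,,,,,,,
,,,,,,,,,
,,,@@,,,,
,,,,@@,,,
,,,v@@,,,
,,,,,,,,,
,,,,,,,,,
t=11: ,,,,,,,,,
,,,,,,,,,
,,,,,,,,,
,,,@@,,,,
,,,,@@,,,
,,<@@@,,,
,,,,,,,,,
,,,,,,,,,
t=12: ,,,,,,,,,
,,,,,,,,,
,,,,,,,,,
,,,@@,,,,
,,^,@@,,,
,,@@@@,,,
,,,,,,,,,
,,,,,,,,,
t=13: ,,,,,,,,,
,,,,,,,,,
,,,,,,,,,
,,,@@,,,,
,,@>@@,,,
,,@@@@,,,
,,,,,,,,,
,,,,,,,,,
t=14: ,,,,,,,,,
,,,,,,,,,
,,,,,,,,,
,,,@@,,,,
,,@@@@,,,
,,@v@@,,,
,,,,,,,,,
,,,,,,,,,

south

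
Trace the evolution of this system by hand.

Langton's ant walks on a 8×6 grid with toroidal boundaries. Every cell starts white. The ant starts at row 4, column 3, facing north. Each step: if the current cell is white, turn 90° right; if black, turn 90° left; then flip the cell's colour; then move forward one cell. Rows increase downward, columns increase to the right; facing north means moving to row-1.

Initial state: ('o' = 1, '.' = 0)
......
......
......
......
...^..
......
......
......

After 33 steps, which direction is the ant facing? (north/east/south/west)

east

[0] ......
......
......
......
...^..
......
......
......
[1] ......
......
......
......
...o>.
......
......
......
[2] ......
......
......
......
...oo.
....v.
......
......
[3] ......
......
......
......
...oo.
...<o.
......
......
[4] ......
......
......
......
...^o.
...oo.
......
......
[5] ......
......
......
......
..<.o.
...oo.
......
......
[6] ......
......
......
..^...
..o.o.
...oo.
......
......
[7] ......
......
......
..o>..
..o.o.
...oo.
......
......
[8] ......
......
......
..oo..
..ovo.
...oo.
......
......
[9] ......
......
......
..oo..
..<oo.
...oo.
......
......
[10] ......
......
......
..oo..
...oo.
..voo.
......
......
[11] ......
......
......
..oo..
...oo.
.<ooo.
......
......
[12] ......
......
......
..oo..
.^.oo.
.oooo.
......
......
[13] ......
......
......
..oo..
.o>oo.
.oooo.
......
......
[14] ......
......
......
..oo..
.oooo.
.ovoo.
......
......
[15] ......
......
......
..oo..
.oooo.
.o.>o.
......
......
[16] ......
......
......
..oo..
.oo^o.
.o..o.
......
......
[17] ......
......
......
..oo..
.o<.o.
.o..o.
......
......
[18] ......
......
......
..oo..
.o..o.
.ov.o.
......
......
[19] ......
......
......
..oo..
.o..o.
.<o.o.
......
......
[20] ......
......
......
..oo..
.o..o.
..o.o.
.v....
......
[21] ......
......
......
..oo..
.o..o.
..o.o.
<o....
......
[22] ......
......
......
..oo..
.o..o.
^.o.o.
oo....
......
[23] ......
......
......
..oo..
.o..o.
o>o.o.
oo....
......
[24] ......
......
......
..oo..
.o..o.
ooo.o.
ov....
......
[25] ......
......
......
..oo..
.o..o.
ooo.o.
o.>...
......
[26] ......
......
......
..oo..
.o..o.
ooo.o.
o.o...
..v...
[27] ......
......
......
..oo..
.o..o.
ooo.o.
o.o...
.<o...
[28] ......
......
......
..oo..
.o..o.
ooo.o.
o^o...
.oo...
[29] ......
......
......
..oo..
.o..o.
ooo.o.
oo>...
.oo...
[30] ......
......
......
..oo..
.o..o.
oo^.o.
oo....
.oo...
[31] ......
......
......
..oo..
.o..o.
o<..o.
oo....
.oo...
[32] ......
......
......
..oo..
.o..o.
o...o.
ov....
.oo...
[33] ......
......
......
..oo..
.o..o.
o...o.
o.>...
.oo...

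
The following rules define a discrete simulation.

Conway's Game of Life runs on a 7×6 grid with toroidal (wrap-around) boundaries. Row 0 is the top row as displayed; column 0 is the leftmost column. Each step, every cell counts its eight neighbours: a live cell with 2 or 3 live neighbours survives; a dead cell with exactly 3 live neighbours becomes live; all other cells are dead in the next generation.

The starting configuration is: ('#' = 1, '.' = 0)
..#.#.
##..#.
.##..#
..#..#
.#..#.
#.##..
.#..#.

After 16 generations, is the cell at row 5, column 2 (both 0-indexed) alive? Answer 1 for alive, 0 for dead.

0

step 0: ..#.#.
##..#.
.##..#
..#..#
.#..#.
#.##..
.#..#.
step 1: #.#.#.
#...#.
..####
..####
##..##
#.####
.#..##
step 2: #...#.
#.#...
###...
......
......
..#...
......
step 3: .#...#
#.##..
#.#...
.#....
......
......
......
step 4: ###...
#.##.#
#.##..
.#....
......
......
......
step 5: #.##.#
....##
#..###
.##...
......
......
.#....
step 6: ####.#
.##...
####..
######
......
......
###...
step 7: ...#.#
....##
......
....##
######
.#....
...#.#
step 8: #..#.#
....##
......
.##...
.###..
.#....
#.#...
step 9: ##.#..
#...##
......
.#.#..
#..#..
#..#..
#.#..#
step 10: ..##..
##..##
#...##
..#...
##.##.
#.###.
..####
step 11: ......
.##...
...##.
..#...
#...#.
#.....
.....#
step 12: ......
..##..
.#.#..
....##
.#...#
#.....
......
step 13: ......
..##..
...#..
..#.##
....##
#.....
......
step 14: ......
..##..
......
.....#
#..##.
.....#
......
step 15: ......
......
......
....##
#...#.
....##
......
step 16: ......
......
......
....##
#..#..
....##
......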